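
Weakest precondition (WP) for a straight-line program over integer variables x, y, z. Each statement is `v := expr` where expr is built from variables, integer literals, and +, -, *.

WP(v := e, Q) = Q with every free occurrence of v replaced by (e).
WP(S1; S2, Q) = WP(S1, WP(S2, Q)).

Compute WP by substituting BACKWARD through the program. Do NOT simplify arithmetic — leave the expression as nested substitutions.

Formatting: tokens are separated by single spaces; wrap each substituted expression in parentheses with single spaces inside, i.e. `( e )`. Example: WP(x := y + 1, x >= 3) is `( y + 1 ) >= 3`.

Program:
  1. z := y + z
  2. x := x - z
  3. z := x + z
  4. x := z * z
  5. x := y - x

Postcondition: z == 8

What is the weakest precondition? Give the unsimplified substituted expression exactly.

post: z == 8
stmt 5: x := y - x  -- replace 0 occurrence(s) of x with (y - x)
  => z == 8
stmt 4: x := z * z  -- replace 0 occurrence(s) of x with (z * z)
  => z == 8
stmt 3: z := x + z  -- replace 1 occurrence(s) of z with (x + z)
  => ( x + z ) == 8
stmt 2: x := x - z  -- replace 1 occurrence(s) of x with (x - z)
  => ( ( x - z ) + z ) == 8
stmt 1: z := y + z  -- replace 2 occurrence(s) of z with (y + z)
  => ( ( x - ( y + z ) ) + ( y + z ) ) == 8

Answer: ( ( x - ( y + z ) ) + ( y + z ) ) == 8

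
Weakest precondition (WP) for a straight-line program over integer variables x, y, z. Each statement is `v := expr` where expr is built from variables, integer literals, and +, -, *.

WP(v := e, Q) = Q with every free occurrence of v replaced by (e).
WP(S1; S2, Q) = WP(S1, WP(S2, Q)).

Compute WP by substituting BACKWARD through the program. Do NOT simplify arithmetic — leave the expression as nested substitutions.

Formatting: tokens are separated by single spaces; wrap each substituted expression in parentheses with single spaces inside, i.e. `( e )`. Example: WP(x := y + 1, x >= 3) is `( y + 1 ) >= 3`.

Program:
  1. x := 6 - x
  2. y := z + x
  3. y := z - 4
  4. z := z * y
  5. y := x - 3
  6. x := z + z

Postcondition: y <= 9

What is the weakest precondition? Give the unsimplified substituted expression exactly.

post: y <= 9
stmt 6: x := z + z  -- replace 0 occurrence(s) of x with (z + z)
  => y <= 9
stmt 5: y := x - 3  -- replace 1 occurrence(s) of y with (x - 3)
  => ( x - 3 ) <= 9
stmt 4: z := z * y  -- replace 0 occurrence(s) of z with (z * y)
  => ( x - 3 ) <= 9
stmt 3: y := z - 4  -- replace 0 occurrence(s) of y with (z - 4)
  => ( x - 3 ) <= 9
stmt 2: y := z + x  -- replace 0 occurrence(s) of y with (z + x)
  => ( x - 3 ) <= 9
stmt 1: x := 6 - x  -- replace 1 occurrence(s) of x with (6 - x)
  => ( ( 6 - x ) - 3 ) <= 9

Answer: ( ( 6 - x ) - 3 ) <= 9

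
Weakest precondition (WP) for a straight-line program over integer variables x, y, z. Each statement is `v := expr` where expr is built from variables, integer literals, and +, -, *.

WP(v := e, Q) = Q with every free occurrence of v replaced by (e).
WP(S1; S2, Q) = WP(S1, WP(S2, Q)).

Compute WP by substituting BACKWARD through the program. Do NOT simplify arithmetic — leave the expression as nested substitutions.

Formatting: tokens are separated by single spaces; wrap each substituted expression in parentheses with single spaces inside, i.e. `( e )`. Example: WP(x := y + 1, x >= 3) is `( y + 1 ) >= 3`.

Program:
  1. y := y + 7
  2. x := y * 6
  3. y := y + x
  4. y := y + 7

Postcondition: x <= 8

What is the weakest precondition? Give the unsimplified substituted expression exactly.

post: x <= 8
stmt 4: y := y + 7  -- replace 0 occurrence(s) of y with (y + 7)
  => x <= 8
stmt 3: y := y + x  -- replace 0 occurrence(s) of y with (y + x)
  => x <= 8
stmt 2: x := y * 6  -- replace 1 occurrence(s) of x with (y * 6)
  => ( y * 6 ) <= 8
stmt 1: y := y + 7  -- replace 1 occurrence(s) of y with (y + 7)
  => ( ( y + 7 ) * 6 ) <= 8

Answer: ( ( y + 7 ) * 6 ) <= 8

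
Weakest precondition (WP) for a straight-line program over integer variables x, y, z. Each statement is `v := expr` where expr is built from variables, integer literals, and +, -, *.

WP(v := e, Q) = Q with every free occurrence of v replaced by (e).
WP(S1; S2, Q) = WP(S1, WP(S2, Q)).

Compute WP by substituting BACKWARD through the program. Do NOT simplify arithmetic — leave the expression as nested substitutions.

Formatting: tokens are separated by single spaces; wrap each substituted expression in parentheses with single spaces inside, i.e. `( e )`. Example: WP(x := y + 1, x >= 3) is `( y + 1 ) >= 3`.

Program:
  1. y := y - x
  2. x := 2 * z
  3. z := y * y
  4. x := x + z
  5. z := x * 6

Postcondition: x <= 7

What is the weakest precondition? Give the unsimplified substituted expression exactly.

post: x <= 7
stmt 5: z := x * 6  -- replace 0 occurrence(s) of z with (x * 6)
  => x <= 7
stmt 4: x := x + z  -- replace 1 occurrence(s) of x with (x + z)
  => ( x + z ) <= 7
stmt 3: z := y * y  -- replace 1 occurrence(s) of z with (y * y)
  => ( x + ( y * y ) ) <= 7
stmt 2: x := 2 * z  -- replace 1 occurrence(s) of x with (2 * z)
  => ( ( 2 * z ) + ( y * y ) ) <= 7
stmt 1: y := y - x  -- replace 2 occurrence(s) of y with (y - x)
  => ( ( 2 * z ) + ( ( y - x ) * ( y - x ) ) ) <= 7

Answer: ( ( 2 * z ) + ( ( y - x ) * ( y - x ) ) ) <= 7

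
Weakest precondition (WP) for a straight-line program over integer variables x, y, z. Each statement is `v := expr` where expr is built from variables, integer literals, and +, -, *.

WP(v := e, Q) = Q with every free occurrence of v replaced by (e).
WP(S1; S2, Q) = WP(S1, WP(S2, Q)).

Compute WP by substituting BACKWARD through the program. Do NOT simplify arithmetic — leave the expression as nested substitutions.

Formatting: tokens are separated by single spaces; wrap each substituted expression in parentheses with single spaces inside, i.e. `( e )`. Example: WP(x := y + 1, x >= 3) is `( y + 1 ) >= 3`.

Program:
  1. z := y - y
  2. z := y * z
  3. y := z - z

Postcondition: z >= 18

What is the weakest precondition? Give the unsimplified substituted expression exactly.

Answer: ( y * ( y - y ) ) >= 18

Derivation:
post: z >= 18
stmt 3: y := z - z  -- replace 0 occurrence(s) of y with (z - z)
  => z >= 18
stmt 2: z := y * z  -- replace 1 occurrence(s) of z with (y * z)
  => ( y * z ) >= 18
stmt 1: z := y - y  -- replace 1 occurrence(s) of z with (y - y)
  => ( y * ( y - y ) ) >= 18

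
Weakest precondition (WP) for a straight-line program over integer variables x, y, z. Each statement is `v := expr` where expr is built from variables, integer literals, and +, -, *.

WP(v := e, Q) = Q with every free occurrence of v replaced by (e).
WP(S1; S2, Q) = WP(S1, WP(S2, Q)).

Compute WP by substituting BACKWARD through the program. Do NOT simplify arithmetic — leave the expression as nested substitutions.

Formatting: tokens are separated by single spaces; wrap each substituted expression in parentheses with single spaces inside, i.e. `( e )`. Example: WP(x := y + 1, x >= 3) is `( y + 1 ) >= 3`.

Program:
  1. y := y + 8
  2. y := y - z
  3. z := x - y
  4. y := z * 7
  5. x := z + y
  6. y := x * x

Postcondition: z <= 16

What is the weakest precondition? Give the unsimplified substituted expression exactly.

Answer: ( x - ( ( y + 8 ) - z ) ) <= 16

Derivation:
post: z <= 16
stmt 6: y := x * x  -- replace 0 occurrence(s) of y with (x * x)
  => z <= 16
stmt 5: x := z + y  -- replace 0 occurrence(s) of x with (z + y)
  => z <= 16
stmt 4: y := z * 7  -- replace 0 occurrence(s) of y with (z * 7)
  => z <= 16
stmt 3: z := x - y  -- replace 1 occurrence(s) of z with (x - y)
  => ( x - y ) <= 16
stmt 2: y := y - z  -- replace 1 occurrence(s) of y with (y - z)
  => ( x - ( y - z ) ) <= 16
stmt 1: y := y + 8  -- replace 1 occurrence(s) of y with (y + 8)
  => ( x - ( ( y + 8 ) - z ) ) <= 16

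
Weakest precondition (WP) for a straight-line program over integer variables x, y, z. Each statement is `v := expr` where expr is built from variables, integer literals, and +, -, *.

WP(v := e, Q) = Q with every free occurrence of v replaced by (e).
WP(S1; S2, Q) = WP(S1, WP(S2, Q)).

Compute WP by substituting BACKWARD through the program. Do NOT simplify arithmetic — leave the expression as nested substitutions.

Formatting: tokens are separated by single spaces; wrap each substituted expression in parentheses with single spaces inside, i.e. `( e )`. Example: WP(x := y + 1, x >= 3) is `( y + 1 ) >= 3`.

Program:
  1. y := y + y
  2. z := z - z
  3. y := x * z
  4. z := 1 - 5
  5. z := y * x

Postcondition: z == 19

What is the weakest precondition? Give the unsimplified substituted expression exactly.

Answer: ( ( x * ( z - z ) ) * x ) == 19

Derivation:
post: z == 19
stmt 5: z := y * x  -- replace 1 occurrence(s) of z with (y * x)
  => ( y * x ) == 19
stmt 4: z := 1 - 5  -- replace 0 occurrence(s) of z with (1 - 5)
  => ( y * x ) == 19
stmt 3: y := x * z  -- replace 1 occurrence(s) of y with (x * z)
  => ( ( x * z ) * x ) == 19
stmt 2: z := z - z  -- replace 1 occurrence(s) of z with (z - z)
  => ( ( x * ( z - z ) ) * x ) == 19
stmt 1: y := y + y  -- replace 0 occurrence(s) of y with (y + y)
  => ( ( x * ( z - z ) ) * x ) == 19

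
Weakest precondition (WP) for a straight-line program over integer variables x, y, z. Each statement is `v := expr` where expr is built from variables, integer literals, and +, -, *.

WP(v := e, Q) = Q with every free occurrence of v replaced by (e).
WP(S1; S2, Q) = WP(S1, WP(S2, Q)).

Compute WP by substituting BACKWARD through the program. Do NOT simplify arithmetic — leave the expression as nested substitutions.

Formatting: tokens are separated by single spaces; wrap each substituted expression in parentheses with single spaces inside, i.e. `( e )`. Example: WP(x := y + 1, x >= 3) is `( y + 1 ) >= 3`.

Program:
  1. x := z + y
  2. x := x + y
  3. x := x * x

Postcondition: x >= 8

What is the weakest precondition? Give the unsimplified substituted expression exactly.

post: x >= 8
stmt 3: x := x * x  -- replace 1 occurrence(s) of x with (x * x)
  => ( x * x ) >= 8
stmt 2: x := x + y  -- replace 2 occurrence(s) of x with (x + y)
  => ( ( x + y ) * ( x + y ) ) >= 8
stmt 1: x := z + y  -- replace 2 occurrence(s) of x with (z + y)
  => ( ( ( z + y ) + y ) * ( ( z + y ) + y ) ) >= 8

Answer: ( ( ( z + y ) + y ) * ( ( z + y ) + y ) ) >= 8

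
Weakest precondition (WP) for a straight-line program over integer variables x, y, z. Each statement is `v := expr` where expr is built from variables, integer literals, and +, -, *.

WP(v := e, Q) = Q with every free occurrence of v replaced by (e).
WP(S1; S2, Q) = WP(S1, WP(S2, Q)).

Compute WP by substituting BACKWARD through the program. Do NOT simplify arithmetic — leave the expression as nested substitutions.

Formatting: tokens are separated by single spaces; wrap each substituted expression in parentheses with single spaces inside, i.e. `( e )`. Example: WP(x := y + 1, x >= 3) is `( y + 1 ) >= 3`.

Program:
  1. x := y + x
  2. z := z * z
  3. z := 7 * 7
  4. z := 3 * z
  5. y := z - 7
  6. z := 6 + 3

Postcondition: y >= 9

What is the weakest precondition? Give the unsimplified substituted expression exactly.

post: y >= 9
stmt 6: z := 6 + 3  -- replace 0 occurrence(s) of z with (6 + 3)
  => y >= 9
stmt 5: y := z - 7  -- replace 1 occurrence(s) of y with (z - 7)
  => ( z - 7 ) >= 9
stmt 4: z := 3 * z  -- replace 1 occurrence(s) of z with (3 * z)
  => ( ( 3 * z ) - 7 ) >= 9
stmt 3: z := 7 * 7  -- replace 1 occurrence(s) of z with (7 * 7)
  => ( ( 3 * ( 7 * 7 ) ) - 7 ) >= 9
stmt 2: z := z * z  -- replace 0 occurrence(s) of z with (z * z)
  => ( ( 3 * ( 7 * 7 ) ) - 7 ) >= 9
stmt 1: x := y + x  -- replace 0 occurrence(s) of x with (y + x)
  => ( ( 3 * ( 7 * 7 ) ) - 7 ) >= 9

Answer: ( ( 3 * ( 7 * 7 ) ) - 7 ) >= 9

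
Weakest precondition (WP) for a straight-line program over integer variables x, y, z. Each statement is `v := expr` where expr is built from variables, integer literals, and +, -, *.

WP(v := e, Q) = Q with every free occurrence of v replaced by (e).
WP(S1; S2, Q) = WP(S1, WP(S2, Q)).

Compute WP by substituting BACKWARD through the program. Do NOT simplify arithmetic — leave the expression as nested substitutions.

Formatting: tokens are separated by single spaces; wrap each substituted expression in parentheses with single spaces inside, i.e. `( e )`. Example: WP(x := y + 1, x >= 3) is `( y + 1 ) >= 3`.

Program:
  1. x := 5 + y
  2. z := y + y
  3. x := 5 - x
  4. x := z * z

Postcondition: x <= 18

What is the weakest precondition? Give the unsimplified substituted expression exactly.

Answer: ( ( y + y ) * ( y + y ) ) <= 18

Derivation:
post: x <= 18
stmt 4: x := z * z  -- replace 1 occurrence(s) of x with (z * z)
  => ( z * z ) <= 18
stmt 3: x := 5 - x  -- replace 0 occurrence(s) of x with (5 - x)
  => ( z * z ) <= 18
stmt 2: z := y + y  -- replace 2 occurrence(s) of z with (y + y)
  => ( ( y + y ) * ( y + y ) ) <= 18
stmt 1: x := 5 + y  -- replace 0 occurrence(s) of x with (5 + y)
  => ( ( y + y ) * ( y + y ) ) <= 18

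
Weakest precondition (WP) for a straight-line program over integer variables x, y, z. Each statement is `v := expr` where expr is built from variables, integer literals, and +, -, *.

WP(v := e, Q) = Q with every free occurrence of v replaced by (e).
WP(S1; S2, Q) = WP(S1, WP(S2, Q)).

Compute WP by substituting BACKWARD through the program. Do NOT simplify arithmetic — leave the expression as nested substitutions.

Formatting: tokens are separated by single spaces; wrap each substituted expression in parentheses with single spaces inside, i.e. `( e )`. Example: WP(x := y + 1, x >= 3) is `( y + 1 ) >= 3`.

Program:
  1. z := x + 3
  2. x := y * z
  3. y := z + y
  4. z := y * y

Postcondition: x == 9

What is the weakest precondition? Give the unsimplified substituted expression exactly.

post: x == 9
stmt 4: z := y * y  -- replace 0 occurrence(s) of z with (y * y)
  => x == 9
stmt 3: y := z + y  -- replace 0 occurrence(s) of y with (z + y)
  => x == 9
stmt 2: x := y * z  -- replace 1 occurrence(s) of x with (y * z)
  => ( y * z ) == 9
stmt 1: z := x + 3  -- replace 1 occurrence(s) of z with (x + 3)
  => ( y * ( x + 3 ) ) == 9

Answer: ( y * ( x + 3 ) ) == 9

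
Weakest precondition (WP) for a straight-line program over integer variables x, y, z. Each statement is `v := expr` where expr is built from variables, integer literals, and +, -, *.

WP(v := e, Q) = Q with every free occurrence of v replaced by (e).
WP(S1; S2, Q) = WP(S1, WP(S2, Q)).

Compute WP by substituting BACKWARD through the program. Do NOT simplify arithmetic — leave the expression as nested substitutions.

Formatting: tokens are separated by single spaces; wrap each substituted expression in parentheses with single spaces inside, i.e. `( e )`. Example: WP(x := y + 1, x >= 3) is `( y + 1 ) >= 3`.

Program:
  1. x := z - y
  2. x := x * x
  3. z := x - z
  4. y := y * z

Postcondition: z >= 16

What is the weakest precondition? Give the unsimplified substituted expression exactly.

post: z >= 16
stmt 4: y := y * z  -- replace 0 occurrence(s) of y with (y * z)
  => z >= 16
stmt 3: z := x - z  -- replace 1 occurrence(s) of z with (x - z)
  => ( x - z ) >= 16
stmt 2: x := x * x  -- replace 1 occurrence(s) of x with (x * x)
  => ( ( x * x ) - z ) >= 16
stmt 1: x := z - y  -- replace 2 occurrence(s) of x with (z - y)
  => ( ( ( z - y ) * ( z - y ) ) - z ) >= 16

Answer: ( ( ( z - y ) * ( z - y ) ) - z ) >= 16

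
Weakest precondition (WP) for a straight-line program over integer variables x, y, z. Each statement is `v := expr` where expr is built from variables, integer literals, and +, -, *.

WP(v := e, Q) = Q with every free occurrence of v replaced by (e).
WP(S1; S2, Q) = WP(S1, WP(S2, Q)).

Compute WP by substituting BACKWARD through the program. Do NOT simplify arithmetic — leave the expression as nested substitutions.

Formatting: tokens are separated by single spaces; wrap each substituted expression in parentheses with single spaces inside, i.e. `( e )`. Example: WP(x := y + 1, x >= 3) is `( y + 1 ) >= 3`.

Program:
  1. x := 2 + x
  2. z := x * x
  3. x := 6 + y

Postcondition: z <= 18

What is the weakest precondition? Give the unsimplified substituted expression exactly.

Answer: ( ( 2 + x ) * ( 2 + x ) ) <= 18

Derivation:
post: z <= 18
stmt 3: x := 6 + y  -- replace 0 occurrence(s) of x with (6 + y)
  => z <= 18
stmt 2: z := x * x  -- replace 1 occurrence(s) of z with (x * x)
  => ( x * x ) <= 18
stmt 1: x := 2 + x  -- replace 2 occurrence(s) of x with (2 + x)
  => ( ( 2 + x ) * ( 2 + x ) ) <= 18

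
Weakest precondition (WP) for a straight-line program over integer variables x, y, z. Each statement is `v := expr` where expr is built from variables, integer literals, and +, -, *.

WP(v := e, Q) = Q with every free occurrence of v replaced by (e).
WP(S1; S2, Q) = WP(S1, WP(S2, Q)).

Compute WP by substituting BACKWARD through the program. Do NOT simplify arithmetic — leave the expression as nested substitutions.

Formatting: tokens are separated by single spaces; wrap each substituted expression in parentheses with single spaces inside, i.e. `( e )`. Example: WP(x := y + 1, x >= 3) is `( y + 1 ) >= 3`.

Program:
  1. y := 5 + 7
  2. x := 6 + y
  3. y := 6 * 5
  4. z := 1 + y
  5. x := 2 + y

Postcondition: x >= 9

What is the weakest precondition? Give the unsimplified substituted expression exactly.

Answer: ( 2 + ( 6 * 5 ) ) >= 9

Derivation:
post: x >= 9
stmt 5: x := 2 + y  -- replace 1 occurrence(s) of x with (2 + y)
  => ( 2 + y ) >= 9
stmt 4: z := 1 + y  -- replace 0 occurrence(s) of z with (1 + y)
  => ( 2 + y ) >= 9
stmt 3: y := 6 * 5  -- replace 1 occurrence(s) of y with (6 * 5)
  => ( 2 + ( 6 * 5 ) ) >= 9
stmt 2: x := 6 + y  -- replace 0 occurrence(s) of x with (6 + y)
  => ( 2 + ( 6 * 5 ) ) >= 9
stmt 1: y := 5 + 7  -- replace 0 occurrence(s) of y with (5 + 7)
  => ( 2 + ( 6 * 5 ) ) >= 9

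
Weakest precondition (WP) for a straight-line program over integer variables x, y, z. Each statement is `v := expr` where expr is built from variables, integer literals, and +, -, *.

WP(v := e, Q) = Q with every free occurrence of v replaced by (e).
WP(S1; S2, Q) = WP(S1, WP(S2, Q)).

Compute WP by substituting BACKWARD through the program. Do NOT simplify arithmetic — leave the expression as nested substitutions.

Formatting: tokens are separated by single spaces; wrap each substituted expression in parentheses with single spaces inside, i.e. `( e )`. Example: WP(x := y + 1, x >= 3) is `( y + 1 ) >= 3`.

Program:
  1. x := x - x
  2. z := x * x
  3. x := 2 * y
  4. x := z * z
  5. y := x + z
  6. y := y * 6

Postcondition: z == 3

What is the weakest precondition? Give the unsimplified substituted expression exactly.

post: z == 3
stmt 6: y := y * 6  -- replace 0 occurrence(s) of y with (y * 6)
  => z == 3
stmt 5: y := x + z  -- replace 0 occurrence(s) of y with (x + z)
  => z == 3
stmt 4: x := z * z  -- replace 0 occurrence(s) of x with (z * z)
  => z == 3
stmt 3: x := 2 * y  -- replace 0 occurrence(s) of x with (2 * y)
  => z == 3
stmt 2: z := x * x  -- replace 1 occurrence(s) of z with (x * x)
  => ( x * x ) == 3
stmt 1: x := x - x  -- replace 2 occurrence(s) of x with (x - x)
  => ( ( x - x ) * ( x - x ) ) == 3

Answer: ( ( x - x ) * ( x - x ) ) == 3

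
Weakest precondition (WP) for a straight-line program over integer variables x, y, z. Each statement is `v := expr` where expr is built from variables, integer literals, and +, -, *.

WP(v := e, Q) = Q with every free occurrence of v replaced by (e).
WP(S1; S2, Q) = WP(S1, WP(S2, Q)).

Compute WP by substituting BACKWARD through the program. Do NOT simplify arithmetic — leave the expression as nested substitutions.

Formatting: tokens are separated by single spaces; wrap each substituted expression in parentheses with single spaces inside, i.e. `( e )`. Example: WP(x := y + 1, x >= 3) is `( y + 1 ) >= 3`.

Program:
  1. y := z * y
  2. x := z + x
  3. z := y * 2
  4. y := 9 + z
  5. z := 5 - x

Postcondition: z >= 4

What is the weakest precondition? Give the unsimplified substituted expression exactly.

Answer: ( 5 - ( z + x ) ) >= 4

Derivation:
post: z >= 4
stmt 5: z := 5 - x  -- replace 1 occurrence(s) of z with (5 - x)
  => ( 5 - x ) >= 4
stmt 4: y := 9 + z  -- replace 0 occurrence(s) of y with (9 + z)
  => ( 5 - x ) >= 4
stmt 3: z := y * 2  -- replace 0 occurrence(s) of z with (y * 2)
  => ( 5 - x ) >= 4
stmt 2: x := z + x  -- replace 1 occurrence(s) of x with (z + x)
  => ( 5 - ( z + x ) ) >= 4
stmt 1: y := z * y  -- replace 0 occurrence(s) of y with (z * y)
  => ( 5 - ( z + x ) ) >= 4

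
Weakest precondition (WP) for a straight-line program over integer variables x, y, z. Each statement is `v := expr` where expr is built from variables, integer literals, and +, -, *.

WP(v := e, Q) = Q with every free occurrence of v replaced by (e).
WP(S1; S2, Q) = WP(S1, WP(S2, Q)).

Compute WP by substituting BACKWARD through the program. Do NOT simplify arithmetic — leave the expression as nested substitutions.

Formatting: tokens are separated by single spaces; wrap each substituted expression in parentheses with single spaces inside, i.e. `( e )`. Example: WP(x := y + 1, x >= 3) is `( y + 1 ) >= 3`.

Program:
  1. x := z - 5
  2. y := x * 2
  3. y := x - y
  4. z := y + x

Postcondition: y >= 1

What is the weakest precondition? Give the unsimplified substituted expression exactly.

Answer: ( ( z - 5 ) - ( ( z - 5 ) * 2 ) ) >= 1

Derivation:
post: y >= 1
stmt 4: z := y + x  -- replace 0 occurrence(s) of z with (y + x)
  => y >= 1
stmt 3: y := x - y  -- replace 1 occurrence(s) of y with (x - y)
  => ( x - y ) >= 1
stmt 2: y := x * 2  -- replace 1 occurrence(s) of y with (x * 2)
  => ( x - ( x * 2 ) ) >= 1
stmt 1: x := z - 5  -- replace 2 occurrence(s) of x with (z - 5)
  => ( ( z - 5 ) - ( ( z - 5 ) * 2 ) ) >= 1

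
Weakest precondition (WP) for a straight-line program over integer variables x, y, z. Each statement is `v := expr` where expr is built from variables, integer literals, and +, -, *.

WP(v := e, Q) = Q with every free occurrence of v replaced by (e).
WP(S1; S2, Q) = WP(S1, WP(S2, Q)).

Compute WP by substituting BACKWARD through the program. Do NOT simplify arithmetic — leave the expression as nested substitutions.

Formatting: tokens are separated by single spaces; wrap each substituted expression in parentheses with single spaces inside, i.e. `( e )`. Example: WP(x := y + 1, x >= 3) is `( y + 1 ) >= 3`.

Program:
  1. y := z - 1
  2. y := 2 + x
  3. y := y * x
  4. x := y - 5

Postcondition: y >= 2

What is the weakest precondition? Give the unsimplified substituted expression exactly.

Answer: ( ( 2 + x ) * x ) >= 2

Derivation:
post: y >= 2
stmt 4: x := y - 5  -- replace 0 occurrence(s) of x with (y - 5)
  => y >= 2
stmt 3: y := y * x  -- replace 1 occurrence(s) of y with (y * x)
  => ( y * x ) >= 2
stmt 2: y := 2 + x  -- replace 1 occurrence(s) of y with (2 + x)
  => ( ( 2 + x ) * x ) >= 2
stmt 1: y := z - 1  -- replace 0 occurrence(s) of y with (z - 1)
  => ( ( 2 + x ) * x ) >= 2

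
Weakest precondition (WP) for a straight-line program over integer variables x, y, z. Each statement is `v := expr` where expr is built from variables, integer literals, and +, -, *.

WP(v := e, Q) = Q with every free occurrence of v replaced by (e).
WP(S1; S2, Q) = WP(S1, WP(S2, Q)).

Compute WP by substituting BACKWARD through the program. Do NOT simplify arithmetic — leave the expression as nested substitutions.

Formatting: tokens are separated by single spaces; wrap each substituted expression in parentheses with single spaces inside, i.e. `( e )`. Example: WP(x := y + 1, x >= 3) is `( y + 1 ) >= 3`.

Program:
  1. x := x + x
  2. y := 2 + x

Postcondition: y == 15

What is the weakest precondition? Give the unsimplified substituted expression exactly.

post: y == 15
stmt 2: y := 2 + x  -- replace 1 occurrence(s) of y with (2 + x)
  => ( 2 + x ) == 15
stmt 1: x := x + x  -- replace 1 occurrence(s) of x with (x + x)
  => ( 2 + ( x + x ) ) == 15

Answer: ( 2 + ( x + x ) ) == 15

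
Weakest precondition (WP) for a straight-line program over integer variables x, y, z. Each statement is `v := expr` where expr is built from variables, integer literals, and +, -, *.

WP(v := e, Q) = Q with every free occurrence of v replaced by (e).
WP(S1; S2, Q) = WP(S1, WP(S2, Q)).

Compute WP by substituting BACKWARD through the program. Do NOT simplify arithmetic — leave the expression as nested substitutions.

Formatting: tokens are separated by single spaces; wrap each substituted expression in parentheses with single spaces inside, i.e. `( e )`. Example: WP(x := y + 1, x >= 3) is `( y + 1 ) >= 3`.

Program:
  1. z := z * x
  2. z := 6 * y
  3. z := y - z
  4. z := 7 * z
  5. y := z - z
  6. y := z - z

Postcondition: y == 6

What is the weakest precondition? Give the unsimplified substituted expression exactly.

Answer: ( ( 7 * ( y - ( 6 * y ) ) ) - ( 7 * ( y - ( 6 * y ) ) ) ) == 6

Derivation:
post: y == 6
stmt 6: y := z - z  -- replace 1 occurrence(s) of y with (z - z)
  => ( z - z ) == 6
stmt 5: y := z - z  -- replace 0 occurrence(s) of y with (z - z)
  => ( z - z ) == 6
stmt 4: z := 7 * z  -- replace 2 occurrence(s) of z with (7 * z)
  => ( ( 7 * z ) - ( 7 * z ) ) == 6
stmt 3: z := y - z  -- replace 2 occurrence(s) of z with (y - z)
  => ( ( 7 * ( y - z ) ) - ( 7 * ( y - z ) ) ) == 6
stmt 2: z := 6 * y  -- replace 2 occurrence(s) of z with (6 * y)
  => ( ( 7 * ( y - ( 6 * y ) ) ) - ( 7 * ( y - ( 6 * y ) ) ) ) == 6
stmt 1: z := z * x  -- replace 0 occurrence(s) of z with (z * x)
  => ( ( 7 * ( y - ( 6 * y ) ) ) - ( 7 * ( y - ( 6 * y ) ) ) ) == 6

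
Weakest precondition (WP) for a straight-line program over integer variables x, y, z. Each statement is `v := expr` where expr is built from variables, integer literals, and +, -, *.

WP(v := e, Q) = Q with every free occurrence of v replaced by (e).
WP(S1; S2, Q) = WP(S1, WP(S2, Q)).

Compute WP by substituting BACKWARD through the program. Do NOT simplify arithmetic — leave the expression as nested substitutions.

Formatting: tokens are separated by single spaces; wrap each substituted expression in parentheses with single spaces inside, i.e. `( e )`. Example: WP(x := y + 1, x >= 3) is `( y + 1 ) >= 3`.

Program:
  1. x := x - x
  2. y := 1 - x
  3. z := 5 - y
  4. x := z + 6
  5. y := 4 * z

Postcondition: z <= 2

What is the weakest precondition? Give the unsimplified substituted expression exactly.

Answer: ( 5 - ( 1 - ( x - x ) ) ) <= 2

Derivation:
post: z <= 2
stmt 5: y := 4 * z  -- replace 0 occurrence(s) of y with (4 * z)
  => z <= 2
stmt 4: x := z + 6  -- replace 0 occurrence(s) of x with (z + 6)
  => z <= 2
stmt 3: z := 5 - y  -- replace 1 occurrence(s) of z with (5 - y)
  => ( 5 - y ) <= 2
stmt 2: y := 1 - x  -- replace 1 occurrence(s) of y with (1 - x)
  => ( 5 - ( 1 - x ) ) <= 2
stmt 1: x := x - x  -- replace 1 occurrence(s) of x with (x - x)
  => ( 5 - ( 1 - ( x - x ) ) ) <= 2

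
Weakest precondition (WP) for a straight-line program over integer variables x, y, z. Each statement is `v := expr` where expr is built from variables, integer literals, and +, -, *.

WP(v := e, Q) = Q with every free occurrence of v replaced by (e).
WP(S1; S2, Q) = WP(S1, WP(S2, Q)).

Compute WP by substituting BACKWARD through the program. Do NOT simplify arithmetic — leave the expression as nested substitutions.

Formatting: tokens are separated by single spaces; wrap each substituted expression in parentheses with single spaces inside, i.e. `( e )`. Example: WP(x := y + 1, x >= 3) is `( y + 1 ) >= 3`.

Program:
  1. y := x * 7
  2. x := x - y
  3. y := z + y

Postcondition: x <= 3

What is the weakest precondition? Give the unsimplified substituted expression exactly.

post: x <= 3
stmt 3: y := z + y  -- replace 0 occurrence(s) of y with (z + y)
  => x <= 3
stmt 2: x := x - y  -- replace 1 occurrence(s) of x with (x - y)
  => ( x - y ) <= 3
stmt 1: y := x * 7  -- replace 1 occurrence(s) of y with (x * 7)
  => ( x - ( x * 7 ) ) <= 3

Answer: ( x - ( x * 7 ) ) <= 3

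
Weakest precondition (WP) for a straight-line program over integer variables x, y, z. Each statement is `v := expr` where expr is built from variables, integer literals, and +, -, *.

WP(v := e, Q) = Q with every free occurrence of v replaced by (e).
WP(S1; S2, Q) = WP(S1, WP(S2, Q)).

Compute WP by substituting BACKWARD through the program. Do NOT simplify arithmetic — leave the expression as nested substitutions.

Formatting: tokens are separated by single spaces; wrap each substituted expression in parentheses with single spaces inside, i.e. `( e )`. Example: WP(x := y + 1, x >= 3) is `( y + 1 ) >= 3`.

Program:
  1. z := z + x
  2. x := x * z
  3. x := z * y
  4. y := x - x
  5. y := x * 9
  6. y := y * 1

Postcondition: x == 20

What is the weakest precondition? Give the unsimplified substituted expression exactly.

post: x == 20
stmt 6: y := y * 1  -- replace 0 occurrence(s) of y with (y * 1)
  => x == 20
stmt 5: y := x * 9  -- replace 0 occurrence(s) of y with (x * 9)
  => x == 20
stmt 4: y := x - x  -- replace 0 occurrence(s) of y with (x - x)
  => x == 20
stmt 3: x := z * y  -- replace 1 occurrence(s) of x with (z * y)
  => ( z * y ) == 20
stmt 2: x := x * z  -- replace 0 occurrence(s) of x with (x * z)
  => ( z * y ) == 20
stmt 1: z := z + x  -- replace 1 occurrence(s) of z with (z + x)
  => ( ( z + x ) * y ) == 20

Answer: ( ( z + x ) * y ) == 20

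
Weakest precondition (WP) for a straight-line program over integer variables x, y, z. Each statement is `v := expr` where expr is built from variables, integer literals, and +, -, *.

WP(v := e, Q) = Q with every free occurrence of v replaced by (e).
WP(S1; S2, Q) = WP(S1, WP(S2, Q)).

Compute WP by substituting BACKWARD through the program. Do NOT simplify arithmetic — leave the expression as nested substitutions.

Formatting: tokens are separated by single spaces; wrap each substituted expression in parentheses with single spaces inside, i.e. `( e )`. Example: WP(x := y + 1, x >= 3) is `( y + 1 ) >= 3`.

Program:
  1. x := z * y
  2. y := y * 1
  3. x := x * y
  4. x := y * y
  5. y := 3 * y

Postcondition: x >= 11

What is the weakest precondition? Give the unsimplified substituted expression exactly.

Answer: ( ( y * 1 ) * ( y * 1 ) ) >= 11

Derivation:
post: x >= 11
stmt 5: y := 3 * y  -- replace 0 occurrence(s) of y with (3 * y)
  => x >= 11
stmt 4: x := y * y  -- replace 1 occurrence(s) of x with (y * y)
  => ( y * y ) >= 11
stmt 3: x := x * y  -- replace 0 occurrence(s) of x with (x * y)
  => ( y * y ) >= 11
stmt 2: y := y * 1  -- replace 2 occurrence(s) of y with (y * 1)
  => ( ( y * 1 ) * ( y * 1 ) ) >= 11
stmt 1: x := z * y  -- replace 0 occurrence(s) of x with (z * y)
  => ( ( y * 1 ) * ( y * 1 ) ) >= 11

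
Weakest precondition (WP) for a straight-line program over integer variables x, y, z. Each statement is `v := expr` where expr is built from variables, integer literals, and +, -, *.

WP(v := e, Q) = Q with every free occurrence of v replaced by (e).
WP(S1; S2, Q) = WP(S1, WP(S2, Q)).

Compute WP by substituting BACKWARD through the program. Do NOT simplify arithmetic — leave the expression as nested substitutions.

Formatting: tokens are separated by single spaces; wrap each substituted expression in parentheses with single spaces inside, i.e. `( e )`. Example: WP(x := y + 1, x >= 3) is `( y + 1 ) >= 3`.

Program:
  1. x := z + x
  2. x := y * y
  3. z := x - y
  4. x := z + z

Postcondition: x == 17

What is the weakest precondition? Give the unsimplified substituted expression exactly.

post: x == 17
stmt 4: x := z + z  -- replace 1 occurrence(s) of x with (z + z)
  => ( z + z ) == 17
stmt 3: z := x - y  -- replace 2 occurrence(s) of z with (x - y)
  => ( ( x - y ) + ( x - y ) ) == 17
stmt 2: x := y * y  -- replace 2 occurrence(s) of x with (y * y)
  => ( ( ( y * y ) - y ) + ( ( y * y ) - y ) ) == 17
stmt 1: x := z + x  -- replace 0 occurrence(s) of x with (z + x)
  => ( ( ( y * y ) - y ) + ( ( y * y ) - y ) ) == 17

Answer: ( ( ( y * y ) - y ) + ( ( y * y ) - y ) ) == 17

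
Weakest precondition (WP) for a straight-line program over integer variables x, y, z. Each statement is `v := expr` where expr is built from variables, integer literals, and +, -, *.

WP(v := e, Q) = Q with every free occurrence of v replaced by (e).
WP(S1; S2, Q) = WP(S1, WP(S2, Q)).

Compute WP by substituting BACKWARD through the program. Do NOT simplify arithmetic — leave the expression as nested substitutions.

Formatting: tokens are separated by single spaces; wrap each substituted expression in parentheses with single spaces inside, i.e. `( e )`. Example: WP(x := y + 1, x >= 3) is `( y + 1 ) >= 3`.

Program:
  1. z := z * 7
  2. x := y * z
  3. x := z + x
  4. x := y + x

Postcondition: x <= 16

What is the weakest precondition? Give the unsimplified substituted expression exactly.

Answer: ( y + ( ( z * 7 ) + ( y * ( z * 7 ) ) ) ) <= 16

Derivation:
post: x <= 16
stmt 4: x := y + x  -- replace 1 occurrence(s) of x with (y + x)
  => ( y + x ) <= 16
stmt 3: x := z + x  -- replace 1 occurrence(s) of x with (z + x)
  => ( y + ( z + x ) ) <= 16
stmt 2: x := y * z  -- replace 1 occurrence(s) of x with (y * z)
  => ( y + ( z + ( y * z ) ) ) <= 16
stmt 1: z := z * 7  -- replace 2 occurrence(s) of z with (z * 7)
  => ( y + ( ( z * 7 ) + ( y * ( z * 7 ) ) ) ) <= 16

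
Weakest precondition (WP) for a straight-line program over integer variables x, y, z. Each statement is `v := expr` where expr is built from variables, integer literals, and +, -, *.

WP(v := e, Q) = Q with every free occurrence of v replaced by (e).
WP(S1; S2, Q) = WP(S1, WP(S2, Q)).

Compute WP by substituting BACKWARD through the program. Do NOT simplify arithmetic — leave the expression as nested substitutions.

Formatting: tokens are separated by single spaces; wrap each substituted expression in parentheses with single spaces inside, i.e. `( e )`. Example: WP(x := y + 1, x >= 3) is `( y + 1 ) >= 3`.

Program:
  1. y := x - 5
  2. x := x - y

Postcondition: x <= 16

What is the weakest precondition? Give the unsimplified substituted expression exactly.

post: x <= 16
stmt 2: x := x - y  -- replace 1 occurrence(s) of x with (x - y)
  => ( x - y ) <= 16
stmt 1: y := x - 5  -- replace 1 occurrence(s) of y with (x - 5)
  => ( x - ( x - 5 ) ) <= 16

Answer: ( x - ( x - 5 ) ) <= 16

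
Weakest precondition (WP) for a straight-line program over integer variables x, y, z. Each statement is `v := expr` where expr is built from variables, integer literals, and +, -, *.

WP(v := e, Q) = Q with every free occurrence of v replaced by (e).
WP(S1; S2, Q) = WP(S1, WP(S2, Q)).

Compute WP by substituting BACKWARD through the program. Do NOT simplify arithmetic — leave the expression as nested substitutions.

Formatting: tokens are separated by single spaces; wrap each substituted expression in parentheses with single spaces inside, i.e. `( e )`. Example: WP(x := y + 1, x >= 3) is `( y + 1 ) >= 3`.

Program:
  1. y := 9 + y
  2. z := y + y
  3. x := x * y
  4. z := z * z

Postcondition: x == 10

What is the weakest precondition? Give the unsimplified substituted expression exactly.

Answer: ( x * ( 9 + y ) ) == 10

Derivation:
post: x == 10
stmt 4: z := z * z  -- replace 0 occurrence(s) of z with (z * z)
  => x == 10
stmt 3: x := x * y  -- replace 1 occurrence(s) of x with (x * y)
  => ( x * y ) == 10
stmt 2: z := y + y  -- replace 0 occurrence(s) of z with (y + y)
  => ( x * y ) == 10
stmt 1: y := 9 + y  -- replace 1 occurrence(s) of y with (9 + y)
  => ( x * ( 9 + y ) ) == 10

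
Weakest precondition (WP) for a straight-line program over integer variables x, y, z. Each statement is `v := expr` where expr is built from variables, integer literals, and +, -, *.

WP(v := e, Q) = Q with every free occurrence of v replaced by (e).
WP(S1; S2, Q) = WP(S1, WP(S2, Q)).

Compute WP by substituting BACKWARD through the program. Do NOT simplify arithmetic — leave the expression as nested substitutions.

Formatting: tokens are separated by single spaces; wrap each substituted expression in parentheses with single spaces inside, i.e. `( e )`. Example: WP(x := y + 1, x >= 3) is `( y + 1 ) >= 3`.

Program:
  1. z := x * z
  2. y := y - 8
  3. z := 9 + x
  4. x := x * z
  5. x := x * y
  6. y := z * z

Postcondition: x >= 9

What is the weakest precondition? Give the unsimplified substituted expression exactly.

post: x >= 9
stmt 6: y := z * z  -- replace 0 occurrence(s) of y with (z * z)
  => x >= 9
stmt 5: x := x * y  -- replace 1 occurrence(s) of x with (x * y)
  => ( x * y ) >= 9
stmt 4: x := x * z  -- replace 1 occurrence(s) of x with (x * z)
  => ( ( x * z ) * y ) >= 9
stmt 3: z := 9 + x  -- replace 1 occurrence(s) of z with (9 + x)
  => ( ( x * ( 9 + x ) ) * y ) >= 9
stmt 2: y := y - 8  -- replace 1 occurrence(s) of y with (y - 8)
  => ( ( x * ( 9 + x ) ) * ( y - 8 ) ) >= 9
stmt 1: z := x * z  -- replace 0 occurrence(s) of z with (x * z)
  => ( ( x * ( 9 + x ) ) * ( y - 8 ) ) >= 9

Answer: ( ( x * ( 9 + x ) ) * ( y - 8 ) ) >= 9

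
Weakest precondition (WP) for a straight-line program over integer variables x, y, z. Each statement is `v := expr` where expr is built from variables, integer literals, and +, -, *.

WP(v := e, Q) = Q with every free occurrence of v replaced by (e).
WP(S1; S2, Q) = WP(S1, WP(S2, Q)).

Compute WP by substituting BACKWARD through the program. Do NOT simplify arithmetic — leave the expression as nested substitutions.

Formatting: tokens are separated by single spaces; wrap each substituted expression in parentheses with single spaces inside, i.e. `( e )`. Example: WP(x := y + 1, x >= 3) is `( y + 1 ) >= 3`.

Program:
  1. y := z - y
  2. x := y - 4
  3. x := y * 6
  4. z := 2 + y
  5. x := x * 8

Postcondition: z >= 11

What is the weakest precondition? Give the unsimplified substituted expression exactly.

post: z >= 11
stmt 5: x := x * 8  -- replace 0 occurrence(s) of x with (x * 8)
  => z >= 11
stmt 4: z := 2 + y  -- replace 1 occurrence(s) of z with (2 + y)
  => ( 2 + y ) >= 11
stmt 3: x := y * 6  -- replace 0 occurrence(s) of x with (y * 6)
  => ( 2 + y ) >= 11
stmt 2: x := y - 4  -- replace 0 occurrence(s) of x with (y - 4)
  => ( 2 + y ) >= 11
stmt 1: y := z - y  -- replace 1 occurrence(s) of y with (z - y)
  => ( 2 + ( z - y ) ) >= 11

Answer: ( 2 + ( z - y ) ) >= 11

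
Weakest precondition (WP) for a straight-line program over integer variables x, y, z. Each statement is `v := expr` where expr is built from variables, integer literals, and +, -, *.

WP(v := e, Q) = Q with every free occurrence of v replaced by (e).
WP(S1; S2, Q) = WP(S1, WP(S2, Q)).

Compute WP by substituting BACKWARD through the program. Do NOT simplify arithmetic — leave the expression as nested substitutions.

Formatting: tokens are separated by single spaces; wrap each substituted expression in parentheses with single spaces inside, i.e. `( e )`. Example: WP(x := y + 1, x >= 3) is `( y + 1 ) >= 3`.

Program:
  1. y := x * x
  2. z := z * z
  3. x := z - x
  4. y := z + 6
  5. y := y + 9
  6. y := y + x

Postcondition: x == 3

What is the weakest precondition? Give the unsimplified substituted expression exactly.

post: x == 3
stmt 6: y := y + x  -- replace 0 occurrence(s) of y with (y + x)
  => x == 3
stmt 5: y := y + 9  -- replace 0 occurrence(s) of y with (y + 9)
  => x == 3
stmt 4: y := z + 6  -- replace 0 occurrence(s) of y with (z + 6)
  => x == 3
stmt 3: x := z - x  -- replace 1 occurrence(s) of x with (z - x)
  => ( z - x ) == 3
stmt 2: z := z * z  -- replace 1 occurrence(s) of z with (z * z)
  => ( ( z * z ) - x ) == 3
stmt 1: y := x * x  -- replace 0 occurrence(s) of y with (x * x)
  => ( ( z * z ) - x ) == 3

Answer: ( ( z * z ) - x ) == 3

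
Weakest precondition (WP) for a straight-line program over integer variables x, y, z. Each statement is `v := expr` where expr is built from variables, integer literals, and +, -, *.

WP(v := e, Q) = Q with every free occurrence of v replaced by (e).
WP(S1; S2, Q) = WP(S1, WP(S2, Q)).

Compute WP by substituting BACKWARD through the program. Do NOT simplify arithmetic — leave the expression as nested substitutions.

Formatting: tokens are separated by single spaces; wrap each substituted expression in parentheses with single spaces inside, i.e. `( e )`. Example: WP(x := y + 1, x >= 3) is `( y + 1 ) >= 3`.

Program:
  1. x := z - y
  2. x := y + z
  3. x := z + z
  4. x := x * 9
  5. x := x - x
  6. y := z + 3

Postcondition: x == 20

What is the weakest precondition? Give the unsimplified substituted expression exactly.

Answer: ( ( ( z + z ) * 9 ) - ( ( z + z ) * 9 ) ) == 20

Derivation:
post: x == 20
stmt 6: y := z + 3  -- replace 0 occurrence(s) of y with (z + 3)
  => x == 20
stmt 5: x := x - x  -- replace 1 occurrence(s) of x with (x - x)
  => ( x - x ) == 20
stmt 4: x := x * 9  -- replace 2 occurrence(s) of x with (x * 9)
  => ( ( x * 9 ) - ( x * 9 ) ) == 20
stmt 3: x := z + z  -- replace 2 occurrence(s) of x with (z + z)
  => ( ( ( z + z ) * 9 ) - ( ( z + z ) * 9 ) ) == 20
stmt 2: x := y + z  -- replace 0 occurrence(s) of x with (y + z)
  => ( ( ( z + z ) * 9 ) - ( ( z + z ) * 9 ) ) == 20
stmt 1: x := z - y  -- replace 0 occurrence(s) of x with (z - y)
  => ( ( ( z + z ) * 9 ) - ( ( z + z ) * 9 ) ) == 20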